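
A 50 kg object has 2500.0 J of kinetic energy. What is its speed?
KE = ½mv² → v = √(2KE/m) = √(2×2500.0/50) = 10.0 m/s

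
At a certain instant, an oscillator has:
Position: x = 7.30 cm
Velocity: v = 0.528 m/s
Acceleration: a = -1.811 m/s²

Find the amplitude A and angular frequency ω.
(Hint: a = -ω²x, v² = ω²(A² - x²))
a = −ω²x → ω = √(|a|/x) = √(1.811/0.073) = 4.981 rad/s
v² = ω²(A² − x²) → A = √(x² + v²/ω²) = √(0.073² + 0.528²/4.981²) = 0.1287 m = 12.87 cm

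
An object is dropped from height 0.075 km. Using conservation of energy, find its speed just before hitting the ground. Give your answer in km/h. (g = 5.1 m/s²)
mgh = ½mv² → v = √(2gh) = √(2×5.1×75) = 27.66 m/s = 99.57 km/h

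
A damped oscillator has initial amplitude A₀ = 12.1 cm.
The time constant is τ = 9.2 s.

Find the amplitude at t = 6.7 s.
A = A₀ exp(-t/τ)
A = A₀ exp(−t/τ) = 12.1×exp(−6.7/9.2) = 5.841 cm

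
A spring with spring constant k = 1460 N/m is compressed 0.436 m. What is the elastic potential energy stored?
PE = ½kx² = ½×1460×0.436² = 138.8 J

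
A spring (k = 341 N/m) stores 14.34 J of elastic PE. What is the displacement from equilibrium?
PE = ½kx² → x = √(2PE/k) = √(2×14.34/341) = 0.29 m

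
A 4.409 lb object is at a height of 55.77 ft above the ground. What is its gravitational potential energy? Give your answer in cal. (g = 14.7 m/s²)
PE = mgh = 2 kg × 14.7 m/s² × 17 m = 499.7 J = 119.4 cal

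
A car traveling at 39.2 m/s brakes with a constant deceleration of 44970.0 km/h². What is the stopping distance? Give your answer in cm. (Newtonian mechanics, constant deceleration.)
d = v₀² / (2a) (with unit conversion) = 22140.0 cm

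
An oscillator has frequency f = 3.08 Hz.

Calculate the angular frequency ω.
ω = 2πf = 2π×3.08 = 19.35 rad/s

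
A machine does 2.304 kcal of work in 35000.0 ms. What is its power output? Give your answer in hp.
P = W/t = 9640 J / 35 s = 275.4 W = 0.3694 hp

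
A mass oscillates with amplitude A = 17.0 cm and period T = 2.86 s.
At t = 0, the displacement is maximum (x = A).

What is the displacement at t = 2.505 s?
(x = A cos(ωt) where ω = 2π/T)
ω = 2π/T = 2π/2.86 = 2.197 rad/s
x = A cos(ωt) = 17.0×cos(2.197×2.505) = 12.09 cm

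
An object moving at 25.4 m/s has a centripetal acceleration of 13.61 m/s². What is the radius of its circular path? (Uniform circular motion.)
r = v²/a_c = 25.4²/13.61 = 47.4 m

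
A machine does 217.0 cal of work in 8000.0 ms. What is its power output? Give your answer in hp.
P = W/t = 907.9 J / 8 s = 113.5 W = 0.1522 hp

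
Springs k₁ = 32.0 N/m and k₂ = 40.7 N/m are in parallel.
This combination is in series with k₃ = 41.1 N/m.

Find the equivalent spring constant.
k₁₂ = k₁ + k₂ = 72.7 N/m (parallel)
1/k_eq = 1/k₁₂ + 1/k₃ → k_eq = 26.26 N/m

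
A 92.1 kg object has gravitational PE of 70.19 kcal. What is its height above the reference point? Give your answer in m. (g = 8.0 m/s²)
PE = mgh → h = PE/(mg) = 2.937e+05 J / (92.1 kg × 8.0 m/s²) = 398.6 m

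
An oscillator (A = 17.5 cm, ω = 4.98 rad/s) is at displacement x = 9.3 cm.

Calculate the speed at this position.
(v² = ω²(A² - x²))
v = ω√(A² − x²) = 4.98×√(0.175² − 0.093²) = 0.7383 m/s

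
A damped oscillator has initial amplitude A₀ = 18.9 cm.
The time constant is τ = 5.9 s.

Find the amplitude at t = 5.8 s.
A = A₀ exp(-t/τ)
A = A₀ exp(−t/τ) = 18.9×exp(−5.8/5.9) = 7.072 cm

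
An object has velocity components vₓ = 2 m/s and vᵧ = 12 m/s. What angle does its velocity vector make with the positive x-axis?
θ = arctan(vᵧ/vₓ) = arctan(12/2) = 80.54°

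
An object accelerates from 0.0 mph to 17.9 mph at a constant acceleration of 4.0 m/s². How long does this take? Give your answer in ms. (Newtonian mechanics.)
t = (v - v₀)/a (with unit conversion) = 2001.0 ms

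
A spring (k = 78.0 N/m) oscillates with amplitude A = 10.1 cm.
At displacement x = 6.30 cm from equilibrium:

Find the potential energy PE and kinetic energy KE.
E_total = ½kA² = ½×78.0×(0.101)² = 0.3978 J
PE = ½kx² = ½×78.0×(0.063)² = 0.1548 J
KE = E_total − PE = 0.243 J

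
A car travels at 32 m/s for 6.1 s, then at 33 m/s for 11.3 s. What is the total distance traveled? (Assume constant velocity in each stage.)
d₁ = v₁t₁ = 32 × 6.1 = 195.2 m
d₂ = v₂t₂ = 33 × 11.3 = 372.9 m
d_total = 195.2 + 372.9 = 568.1 m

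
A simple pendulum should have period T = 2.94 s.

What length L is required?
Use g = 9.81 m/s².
T = 2π√(L/g) → L = g(T/2π)² = 9.81×(2.94/2π)² = 2.148 m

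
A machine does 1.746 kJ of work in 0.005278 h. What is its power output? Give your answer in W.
P = W/t = 1746 J / 19 s = 91.89 W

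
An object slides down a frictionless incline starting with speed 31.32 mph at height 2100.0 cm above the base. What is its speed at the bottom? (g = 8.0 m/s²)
½mv₀² + mgh = ½mv² → v = √(v₀² + 2gh) = √(14² + 2×8.0×21) = 23.07 m/s = 51.6 mph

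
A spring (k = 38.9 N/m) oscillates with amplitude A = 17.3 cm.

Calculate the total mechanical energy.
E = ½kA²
E = ½kA² = ½×38.9×(0.173)² = 0.5821 J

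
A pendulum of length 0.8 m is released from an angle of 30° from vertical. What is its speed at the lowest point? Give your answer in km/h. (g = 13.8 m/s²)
h = L(1 − cosθ) = 0.8×(1 − cos30°) = 0.1072 m
v = √(2gh) = √(2×13.8×0.1072) = 1.72 m/s = 6.192 km/h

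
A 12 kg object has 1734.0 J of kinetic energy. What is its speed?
KE = ½mv² → v = √(2KE/m) = √(2×1734.0/12) = 17.0 m/s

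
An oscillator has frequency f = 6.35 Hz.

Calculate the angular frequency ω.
ω = 2πf = 2π×6.35 = 39.9 rad/s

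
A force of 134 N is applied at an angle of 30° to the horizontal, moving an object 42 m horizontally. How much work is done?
W = Fd cosθ = 134×42×cos(30°) = 4874.0 J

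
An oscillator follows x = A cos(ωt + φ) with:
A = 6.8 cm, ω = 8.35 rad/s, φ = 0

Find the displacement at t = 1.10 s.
x = A cos(ωt + φ) = 6.8×cos(8.35×1.1 + 0) = -6.605 cm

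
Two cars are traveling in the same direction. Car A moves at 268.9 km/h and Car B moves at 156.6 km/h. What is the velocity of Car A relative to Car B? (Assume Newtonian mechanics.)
v_rel = v_A - v_B = 268.9 - 156.6 = 112.3 km/h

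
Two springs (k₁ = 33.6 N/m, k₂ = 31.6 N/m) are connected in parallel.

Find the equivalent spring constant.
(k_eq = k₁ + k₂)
k_eq = k₁ + k₂ = 33.6 + 31.6 = 65.2 N/m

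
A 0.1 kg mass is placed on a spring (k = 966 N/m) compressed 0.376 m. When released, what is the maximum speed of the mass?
½kx² = ½mv² → v = x√(k/m) = 0.376×√(966/0.1) = 36.96 m/s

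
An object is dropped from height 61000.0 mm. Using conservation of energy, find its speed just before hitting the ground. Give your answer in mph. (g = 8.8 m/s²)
mgh = ½mv² → v = √(2gh) = √(2×8.8×61) = 32.77 m/s = 73.3 mph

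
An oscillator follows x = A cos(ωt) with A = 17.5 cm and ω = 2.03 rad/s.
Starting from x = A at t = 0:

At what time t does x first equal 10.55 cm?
cos(ωt) = x/A = 10.55/17.5 = 0.6029
ωt = arccos(0.6029) = 0.9237 rad
t = 0.9237/2.03 = 0.455 s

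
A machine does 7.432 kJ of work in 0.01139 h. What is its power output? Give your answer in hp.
P = W/t = 7432 J / 41 s = 181.3 W = 0.2431 hp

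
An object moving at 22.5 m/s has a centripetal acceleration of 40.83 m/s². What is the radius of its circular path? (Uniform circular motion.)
r = v²/a_c = 22.5²/40.83 = 12.4 m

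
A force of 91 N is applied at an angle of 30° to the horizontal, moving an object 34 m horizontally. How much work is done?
W = Fd cosθ = 91×34×cos(30°) = 2679.5 J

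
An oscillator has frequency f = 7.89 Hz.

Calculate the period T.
T = 1/f = 1/7.89 = 0.1267 s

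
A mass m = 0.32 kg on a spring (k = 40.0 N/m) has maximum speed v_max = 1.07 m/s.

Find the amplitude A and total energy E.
½mv²_max = ½kA² → A = v_max√(m/k) = 1.07×√(0.32/40.0) = 0.0957 m = 9.57 cm
E = ½mv²_max = ½×0.32×1.07² = 0.1832 J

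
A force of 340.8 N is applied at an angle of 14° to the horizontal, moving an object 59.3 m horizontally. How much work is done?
W = Fd cosθ = 340.8×59.3×cos(14°) = 19609.0 J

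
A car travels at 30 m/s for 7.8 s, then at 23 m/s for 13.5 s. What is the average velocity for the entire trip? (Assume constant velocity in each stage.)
d₁ = v₁t₁ = 30 × 7.8 = 234 m
d₂ = v₂t₂ = 23 × 13.5 = 310.5 m
d_total = 544.5 m, t_total = 21.3 s
v_avg = d_total/t_total = 544.5/21.3 = 25.56 m/s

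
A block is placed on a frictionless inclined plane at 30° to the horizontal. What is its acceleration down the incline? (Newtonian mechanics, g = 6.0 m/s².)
a = g sin(θ) = 6.0 × sin(30°) = 6.0 × 0.5 = 3.0 m/s²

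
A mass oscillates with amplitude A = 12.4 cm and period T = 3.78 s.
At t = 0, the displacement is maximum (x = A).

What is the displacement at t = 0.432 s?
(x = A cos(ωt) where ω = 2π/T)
ω = 2π/T = 2π/3.78 = 1.662 rad/s
x = A cos(ωt) = 12.4×cos(1.662×0.432) = 9.338 cm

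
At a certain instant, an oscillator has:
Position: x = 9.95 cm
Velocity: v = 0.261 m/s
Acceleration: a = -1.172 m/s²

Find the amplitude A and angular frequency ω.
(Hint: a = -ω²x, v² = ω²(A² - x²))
a = −ω²x → ω = √(|a|/x) = √(1.172/0.0995) = 3.432 rad/s
v² = ω²(A² − x²) → A = √(x² + v²/ω²) = √(0.0995² + 0.261²/3.432²) = 0.1252 m = 12.52 cm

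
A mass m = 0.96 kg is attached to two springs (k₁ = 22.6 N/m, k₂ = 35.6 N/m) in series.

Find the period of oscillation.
k_eq = k₁k₂/(k₁+k₂) = 13.82 N/m
T = 2π√(m/k_eq) = 2π√(0.96/13.82) = 1.656 s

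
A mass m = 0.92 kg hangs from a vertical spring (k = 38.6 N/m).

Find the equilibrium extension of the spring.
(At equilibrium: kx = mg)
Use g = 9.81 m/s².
x_eq = mg/k = 0.92×9.81/38.6 = 0.2338 m = 23.38 cm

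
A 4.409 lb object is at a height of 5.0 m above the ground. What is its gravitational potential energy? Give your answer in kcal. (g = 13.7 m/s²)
PE = mgh = 2 kg × 13.7 m/s² × 5 m = 137 J = 0.03274 kcal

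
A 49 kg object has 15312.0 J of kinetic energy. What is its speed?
KE = ½mv² → v = √(2KE/m) = √(2×15312.0/49) = 25.0 m/s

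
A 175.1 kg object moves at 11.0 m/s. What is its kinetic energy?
KE = ½mv² = ½×175.1×11.0² = 10593.55 J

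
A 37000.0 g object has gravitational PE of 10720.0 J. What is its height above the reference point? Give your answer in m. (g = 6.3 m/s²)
PE = mgh → h = PE/(mg) = 1.072e+04 J / (37 kg × 6.3 m/s²) = 45.99 m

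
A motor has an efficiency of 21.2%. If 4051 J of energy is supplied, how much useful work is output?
W_out = η × W_in = 0.212 × 4051 = 858.81 J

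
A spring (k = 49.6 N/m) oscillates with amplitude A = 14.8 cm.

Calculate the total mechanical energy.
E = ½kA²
E = ½kA² = ½×49.6×(0.148)² = 0.5432 J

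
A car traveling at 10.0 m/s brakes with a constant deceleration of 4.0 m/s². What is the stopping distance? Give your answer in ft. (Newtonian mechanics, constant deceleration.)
d = v₀² / (2a) (with unit conversion) = 41.01 ft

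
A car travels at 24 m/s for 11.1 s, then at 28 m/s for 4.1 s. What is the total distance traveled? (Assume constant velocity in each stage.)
d₁ = v₁t₁ = 24 × 11.1 = 266.4 m
d₂ = v₂t₂ = 28 × 4.1 = 114.8 m
d_total = 266.4 + 114.8 = 381.2 m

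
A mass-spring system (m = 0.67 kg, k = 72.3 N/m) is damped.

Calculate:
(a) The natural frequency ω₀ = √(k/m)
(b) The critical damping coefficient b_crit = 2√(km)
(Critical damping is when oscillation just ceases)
ω₀ = √(k/m) = √(72.3/0.67) = 10.39 rad/s
b_crit = 2√(km) = 2√(72.3×0.67) = 13.92 kg/s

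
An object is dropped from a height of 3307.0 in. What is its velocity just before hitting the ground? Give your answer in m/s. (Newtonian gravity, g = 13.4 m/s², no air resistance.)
v = √(2gh) (with unit conversion) = 47.45 m/s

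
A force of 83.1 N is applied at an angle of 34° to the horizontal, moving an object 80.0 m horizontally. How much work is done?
W = Fd cosθ = 83.1×80.0×cos(34°) = 5511.4 J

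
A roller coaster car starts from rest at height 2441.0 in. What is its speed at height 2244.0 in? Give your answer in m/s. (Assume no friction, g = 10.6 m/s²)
mgh₁ = ½mv₂² + mgh₂ → v₂ = √(2g(h₁−h₂)) = √(2×10.6×(62−57)) = 10.3 m/s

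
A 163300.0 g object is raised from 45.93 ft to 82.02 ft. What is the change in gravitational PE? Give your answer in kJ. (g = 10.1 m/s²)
ΔPE = mg(h₂ − h₁) = 163.3 kg × 10.1 m/s² × (25 − 14) m = 1.814e+04 J = 18.14 kJ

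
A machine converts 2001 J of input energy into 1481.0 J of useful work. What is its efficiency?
η = W_out/W_in = 1481.0/2001 = 0.7401 = 74.01%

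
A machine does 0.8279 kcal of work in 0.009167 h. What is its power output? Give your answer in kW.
P = W/t = 3464 J / 33 s = 105 W = 0.105 kW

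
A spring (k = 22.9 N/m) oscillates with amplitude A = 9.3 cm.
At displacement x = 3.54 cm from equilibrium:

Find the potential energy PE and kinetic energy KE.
E_total = ½kA² = ½×22.9×(0.093)² = 0.09903 J
PE = ½kx² = ½×22.9×(0.0354)² = 0.01435 J
KE = E_total − PE = 0.08468 J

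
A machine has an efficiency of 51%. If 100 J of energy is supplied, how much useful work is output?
W_out = η × W_in = 0.51 × 100 = 51.0 J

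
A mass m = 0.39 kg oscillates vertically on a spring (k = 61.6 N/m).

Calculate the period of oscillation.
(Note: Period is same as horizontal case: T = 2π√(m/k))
T = 2π√(m/k) = 2π√(0.39/61.6) = 0.4999 s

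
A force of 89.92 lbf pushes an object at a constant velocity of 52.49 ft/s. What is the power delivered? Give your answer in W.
P = Fv = 400 N × 16 m/s = 6399 W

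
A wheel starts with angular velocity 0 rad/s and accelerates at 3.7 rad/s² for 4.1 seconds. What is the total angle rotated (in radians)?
θ = ω₀t + ½αt² = 0×4.1 + ½×3.7×4.1² = 31.1 rad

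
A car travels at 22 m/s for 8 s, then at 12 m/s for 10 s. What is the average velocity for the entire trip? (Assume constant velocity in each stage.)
d₁ = v₁t₁ = 22 × 8 = 176 m
d₂ = v₂t₂ = 12 × 10 = 120 m
d_total = 296 m, t_total = 18 s
v_avg = d_total/t_total = 296/18 = 16.44 m/s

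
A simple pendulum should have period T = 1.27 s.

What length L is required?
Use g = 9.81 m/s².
T = 2π√(L/g) → L = g(T/2π)² = 9.81×(1.27/2π)² = 0.4008 m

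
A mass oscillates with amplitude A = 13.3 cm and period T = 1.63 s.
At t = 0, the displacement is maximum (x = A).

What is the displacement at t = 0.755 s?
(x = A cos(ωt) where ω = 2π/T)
ω = 2π/T = 2π/1.63 = 3.855 rad/s
x = A cos(ωt) = 13.3×cos(3.855×0.755) = -12.95 cm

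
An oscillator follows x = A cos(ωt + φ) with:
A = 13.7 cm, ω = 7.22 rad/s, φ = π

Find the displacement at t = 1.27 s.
x = A cos(ωt + φ) = 13.7×cos(7.22×1.27 + π) = 13.26 cm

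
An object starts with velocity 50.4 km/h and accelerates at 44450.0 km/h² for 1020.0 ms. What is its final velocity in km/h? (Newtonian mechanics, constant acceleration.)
v = v₀ + at (with unit conversion) = 62.99 km/h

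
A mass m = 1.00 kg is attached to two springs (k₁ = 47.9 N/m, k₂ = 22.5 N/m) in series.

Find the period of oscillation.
k_eq = k₁k₂/(k₁+k₂) = 15.31 N/m
T = 2π√(m/k_eq) = 2π√(1.0/15.31) = 1.606 s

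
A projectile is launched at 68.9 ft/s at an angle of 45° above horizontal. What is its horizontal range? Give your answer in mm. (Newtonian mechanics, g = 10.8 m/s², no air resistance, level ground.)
R = v₀² sin(2θ) / g (with unit conversion) = 40840.0 mm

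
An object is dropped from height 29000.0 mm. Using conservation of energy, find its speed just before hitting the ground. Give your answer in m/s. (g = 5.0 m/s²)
mgh = ½mv² → v = √(2gh) = √(2×5.0×29) = 17.03 m/s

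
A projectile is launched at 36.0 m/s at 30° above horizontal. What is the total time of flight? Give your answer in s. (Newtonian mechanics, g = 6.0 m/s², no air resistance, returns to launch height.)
T = 2v₀sin(θ)/g = 6.0 s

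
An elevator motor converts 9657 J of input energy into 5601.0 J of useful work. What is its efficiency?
η = W_out/W_in = 5601.0/9657 = 0.58 = 58.0%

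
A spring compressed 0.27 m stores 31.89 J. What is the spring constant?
PE = ½kx² → k = 2PE/x² = 2×31.89/0.27² = 874.9 N/m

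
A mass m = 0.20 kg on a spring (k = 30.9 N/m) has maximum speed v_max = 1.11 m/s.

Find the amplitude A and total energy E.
½mv²_max = ½kA² → A = v_max√(m/k) = 1.11×√(0.2/30.9) = 0.0893 m = 8.93 cm
E = ½mv²_max = ½×0.2×1.11² = 0.1232 J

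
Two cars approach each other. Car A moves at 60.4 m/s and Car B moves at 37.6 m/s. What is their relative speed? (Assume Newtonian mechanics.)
v_rel = v_A + v_B = 60.4 + 37.6 = 98.0 m/s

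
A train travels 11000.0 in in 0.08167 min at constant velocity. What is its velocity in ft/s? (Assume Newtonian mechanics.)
v = d/t (with unit conversion) = 187.1 ft/s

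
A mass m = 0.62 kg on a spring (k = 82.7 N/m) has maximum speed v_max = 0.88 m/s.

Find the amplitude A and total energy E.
½mv²_max = ½kA² → A = v_max√(m/k) = 0.88×√(0.62/82.7) = 0.07619 m = 7.619 cm
E = ½mv²_max = ½×0.62×0.88² = 0.2401 J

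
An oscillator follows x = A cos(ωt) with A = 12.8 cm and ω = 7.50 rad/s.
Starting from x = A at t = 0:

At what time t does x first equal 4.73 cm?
cos(ωt) = x/A = 4.73/12.8 = 0.3695
ωt = arccos(0.3695) = 1.192 rad
t = 1.192/7.5 = 0.159 s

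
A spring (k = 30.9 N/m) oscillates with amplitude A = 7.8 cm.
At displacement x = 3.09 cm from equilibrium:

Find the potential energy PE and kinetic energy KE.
E_total = ½kA² = ½×30.9×(0.078)² = 0.094 J
PE = ½kx² = ½×30.9×(0.0309)² = 0.01475 J
KE = E_total − PE = 0.07925 J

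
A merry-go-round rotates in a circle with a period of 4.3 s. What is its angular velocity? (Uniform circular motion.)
ω = 2π/T = 2π/4.3 = 1.4612 rad/s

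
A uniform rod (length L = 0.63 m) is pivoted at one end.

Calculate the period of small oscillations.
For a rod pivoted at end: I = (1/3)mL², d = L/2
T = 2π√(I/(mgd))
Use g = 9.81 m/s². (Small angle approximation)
I/m = (1/3)L² = 0.1323 m²; d = L/2 = 0.315 m
T = 2π√(I/(mgd)) = 2π√(0.1323/(9.81×0.315)) = 1.3 s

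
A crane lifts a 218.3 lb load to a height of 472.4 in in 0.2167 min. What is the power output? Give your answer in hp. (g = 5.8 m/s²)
W = mgh = 99.02×5.8×12 = 6891 J
P = W/t = 6891/13 = 530 W = 0.7107 hp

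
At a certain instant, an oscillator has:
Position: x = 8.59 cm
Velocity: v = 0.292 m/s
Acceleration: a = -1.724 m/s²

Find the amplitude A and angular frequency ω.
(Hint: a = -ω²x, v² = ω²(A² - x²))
a = −ω²x → ω = √(|a|/x) = √(1.724/0.0859) = 4.48 rad/s
v² = ω²(A² − x²) → A = √(x² + v²/ω²) = √(0.0859² + 0.292²/4.48²) = 0.1078 m = 10.78 cm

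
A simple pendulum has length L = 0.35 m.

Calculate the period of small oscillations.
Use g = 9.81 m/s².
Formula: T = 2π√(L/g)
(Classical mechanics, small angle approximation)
T = 2π√(L/g) = 2π√(0.35/9.81) = 1.187 s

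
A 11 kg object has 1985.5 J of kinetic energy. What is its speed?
KE = ½mv² → v = √(2KE/m) = √(2×1985.5/11) = 19.0 m/s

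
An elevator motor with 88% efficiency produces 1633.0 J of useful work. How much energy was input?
W_in = W_out/η = 1633.0/0.88 = 1855.7 J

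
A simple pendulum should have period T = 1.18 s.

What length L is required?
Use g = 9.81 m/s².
T = 2π√(L/g) → L = g(T/2π)² = 9.81×(1.18/2π)² = 0.346 m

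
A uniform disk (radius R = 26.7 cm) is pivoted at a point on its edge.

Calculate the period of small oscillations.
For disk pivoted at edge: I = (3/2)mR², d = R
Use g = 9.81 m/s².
I/m = (3/2)R² = 0.1069 m²; d = R = 0.267 m
T = 2π√((3/2)R²/(gR)) = 2π√(3R/(2g)) = 1.27 s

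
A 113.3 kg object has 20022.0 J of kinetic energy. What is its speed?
KE = ½mv² → v = √(2KE/m) = √(2×20022.0/113.3) = 18.8 m/s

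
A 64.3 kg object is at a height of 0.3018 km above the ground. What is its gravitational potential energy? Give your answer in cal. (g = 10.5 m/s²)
PE = mgh = 64.3 kg × 10.5 m/s² × 301.8 m = 2.038e+05 J = 48700.0 cal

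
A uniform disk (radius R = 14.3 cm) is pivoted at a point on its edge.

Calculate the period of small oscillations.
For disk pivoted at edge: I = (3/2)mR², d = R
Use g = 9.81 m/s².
I/m = (3/2)R² = 0.03067 m²; d = R = 0.143 m
T = 2π√((3/2)R²/(gR)) = 2π√(3R/(2g)) = 0.9291 s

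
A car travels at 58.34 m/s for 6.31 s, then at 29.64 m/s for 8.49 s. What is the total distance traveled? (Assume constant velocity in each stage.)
d₁ = v₁t₁ = 58.34 × 6.31 = 368.125 m
d₂ = v₂t₂ = 29.64 × 8.49 = 251.644 m
d_total = 368.125 + 251.644 = 619.77 m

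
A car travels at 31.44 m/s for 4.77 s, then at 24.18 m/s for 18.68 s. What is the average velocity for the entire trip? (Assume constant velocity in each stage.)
d₁ = v₁t₁ = 31.44 × 4.77 = 149.969 m
d₂ = v₂t₂ = 24.18 × 18.68 = 451.682 m
d_total = 601.65 m, t_total = 23.45 s
v_avg = d_total/t_total = 601.65/23.45 = 25.66 m/s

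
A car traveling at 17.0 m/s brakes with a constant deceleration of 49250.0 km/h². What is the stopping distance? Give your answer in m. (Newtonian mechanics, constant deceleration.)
d = v₀² / (2a) (with unit conversion) = 38.02 m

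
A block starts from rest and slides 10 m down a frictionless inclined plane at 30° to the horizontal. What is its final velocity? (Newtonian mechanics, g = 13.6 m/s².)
a = g sin(θ) = 13.6 × sin(30°) = 6.8 m/s²
v = √(2ad) = √(2 × 6.8 × 10) = 11.66 m/s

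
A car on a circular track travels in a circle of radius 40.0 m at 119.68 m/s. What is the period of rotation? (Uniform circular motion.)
T = 2πr/v = 2π×40.0/119.68 = 2.1 s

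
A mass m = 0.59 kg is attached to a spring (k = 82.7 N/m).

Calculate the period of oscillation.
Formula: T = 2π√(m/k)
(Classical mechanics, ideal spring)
T = 2π√(m/k) = 2π√(0.59/82.7) = 0.5307 s; f = 1/T = 1.884 Hz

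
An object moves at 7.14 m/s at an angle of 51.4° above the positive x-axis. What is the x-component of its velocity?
vₓ = v cos(θ) = 7.14 × cos(51.4°) = 4.45 m/s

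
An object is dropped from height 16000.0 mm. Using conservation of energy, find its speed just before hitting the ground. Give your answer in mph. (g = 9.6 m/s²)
mgh = ½mv² → v = √(2gh) = √(2×9.6×16) = 17.53 m/s = 39.21 mph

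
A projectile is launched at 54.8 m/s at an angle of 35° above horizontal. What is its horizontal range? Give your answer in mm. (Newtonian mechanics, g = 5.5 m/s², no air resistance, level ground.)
R = v₀² sin(2θ) / g (with unit conversion) = 513100.0 mm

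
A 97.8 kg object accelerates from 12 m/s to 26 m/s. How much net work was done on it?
W_net = ΔKE = ½m(v₂² − v₁²) = ½×97.8×(26² − 12²) = 26014.8 J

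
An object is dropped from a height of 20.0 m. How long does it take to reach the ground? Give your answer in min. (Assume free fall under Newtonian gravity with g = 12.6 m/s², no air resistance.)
t = √(2h/g) (with unit conversion) = 0.0297 min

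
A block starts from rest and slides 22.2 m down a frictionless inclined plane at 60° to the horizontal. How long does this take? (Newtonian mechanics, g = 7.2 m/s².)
a = g sin(θ) = 7.2 × sin(60°) = 6.24 m/s²
t = √(2d/a) = √(2 × 22.2 / 6.24) = 2.67 s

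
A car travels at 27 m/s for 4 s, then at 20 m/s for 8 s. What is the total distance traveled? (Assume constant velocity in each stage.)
d₁ = v₁t₁ = 27 × 4 = 108 m
d₂ = v₂t₂ = 20 × 8 = 160 m
d_total = 108 + 160 = 268 m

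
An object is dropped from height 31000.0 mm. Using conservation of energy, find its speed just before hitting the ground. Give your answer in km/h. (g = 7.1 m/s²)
mgh = ½mv² → v = √(2gh) = √(2×7.1×31) = 20.98 m/s = 75.53 km/h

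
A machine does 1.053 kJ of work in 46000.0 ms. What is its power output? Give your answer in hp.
P = W/t = 1053 J / 46 s = 22.89 W = 0.0307 hp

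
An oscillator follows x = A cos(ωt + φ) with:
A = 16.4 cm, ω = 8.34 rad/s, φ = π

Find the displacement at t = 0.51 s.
x = A cos(ωt + φ) = 16.4×cos(8.34×0.51 + π) = 7.266 cm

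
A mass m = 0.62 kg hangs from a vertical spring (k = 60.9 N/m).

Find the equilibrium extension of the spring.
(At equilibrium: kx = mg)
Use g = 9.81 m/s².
x_eq = mg/k = 0.62×9.81/60.9 = 0.09987 m = 9.987 cm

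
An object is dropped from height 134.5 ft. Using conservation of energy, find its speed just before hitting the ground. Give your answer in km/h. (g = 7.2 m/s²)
mgh = ½mv² → v = √(2gh) = √(2×7.2×41) = 24.3 m/s = 87.47 km/h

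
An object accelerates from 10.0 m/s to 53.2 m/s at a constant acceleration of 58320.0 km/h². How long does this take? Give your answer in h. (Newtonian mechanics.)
t = (v - v₀)/a (with unit conversion) = 0.002667 h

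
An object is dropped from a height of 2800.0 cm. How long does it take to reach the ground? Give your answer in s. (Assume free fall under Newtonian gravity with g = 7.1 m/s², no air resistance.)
t = √(2h/g) (with unit conversion) = 2.808 s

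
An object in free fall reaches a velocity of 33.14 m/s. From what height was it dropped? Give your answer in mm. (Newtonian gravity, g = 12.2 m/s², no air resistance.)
h = v²/(2g) (with unit conversion) = 45010.0 mm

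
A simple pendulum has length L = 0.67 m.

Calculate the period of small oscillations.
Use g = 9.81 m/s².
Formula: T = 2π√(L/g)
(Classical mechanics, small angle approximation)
T = 2π√(L/g) = 2π√(0.67/9.81) = 1.642 s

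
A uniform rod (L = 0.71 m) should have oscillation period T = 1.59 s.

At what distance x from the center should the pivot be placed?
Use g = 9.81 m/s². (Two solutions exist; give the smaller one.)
T = 2π√((L²/12 + x²)/(gx)). Let c = T²g/(4π²) = 0.6282.
x² − cx + L²/12 = 0 → x = (c − √(c² − L²/3))/2 = 0.07609 m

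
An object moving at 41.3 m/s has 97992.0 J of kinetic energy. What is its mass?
KE = ½mv² → m = 2KE/v² = 2×97992.0/41.3² = 114.9 kg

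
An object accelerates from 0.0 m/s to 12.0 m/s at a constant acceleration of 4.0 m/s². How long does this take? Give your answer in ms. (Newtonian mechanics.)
t = (v - v₀)/a (with unit conversion) = 3000.0 ms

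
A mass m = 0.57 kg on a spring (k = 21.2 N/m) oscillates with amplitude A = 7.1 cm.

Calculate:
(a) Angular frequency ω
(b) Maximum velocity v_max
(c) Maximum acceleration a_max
ω = √(k/m) = √(21.2/0.57) = 6.099 rad/s
v_max = ωA = 6.099×0.071 = 0.433 m/s
a_max = ω²A = 6.099²×0.071 = 2.641 m/s²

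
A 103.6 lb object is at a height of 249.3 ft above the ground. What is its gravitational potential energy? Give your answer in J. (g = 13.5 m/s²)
PE = mgh = 46.99 kg × 13.5 m/s² × 75.99 m = 4.821e+04 J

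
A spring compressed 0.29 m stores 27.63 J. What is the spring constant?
PE = ½kx² → k = 2PE/x² = 2×27.63/0.29² = 657.1 N/m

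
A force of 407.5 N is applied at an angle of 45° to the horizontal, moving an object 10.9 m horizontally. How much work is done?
W = Fd cosθ = 407.5×10.9×cos(45°) = 3140.8 J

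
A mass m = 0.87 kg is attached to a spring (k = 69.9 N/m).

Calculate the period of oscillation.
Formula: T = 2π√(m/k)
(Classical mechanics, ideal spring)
T = 2π√(m/k) = 2π√(0.87/69.9) = 0.701 s; f = 1/T = 1.427 Hz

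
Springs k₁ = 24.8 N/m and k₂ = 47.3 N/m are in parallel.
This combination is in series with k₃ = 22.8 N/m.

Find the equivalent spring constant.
k₁₂ = k₁ + k₂ = 72.1 N/m (parallel)
1/k_eq = 1/k₁₂ + 1/k₃ → k_eq = 17.32 N/m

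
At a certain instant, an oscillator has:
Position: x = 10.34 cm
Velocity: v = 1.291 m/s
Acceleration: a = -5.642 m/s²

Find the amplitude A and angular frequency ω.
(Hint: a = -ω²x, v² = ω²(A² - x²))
a = −ω²x → ω = √(|a|/x) = √(5.642/0.1034) = 7.387 rad/s
v² = ω²(A² − x²) → A = √(x² + v²/ω²) = √(0.1034² + 1.291²/7.387²) = 0.2031 m = 20.31 cm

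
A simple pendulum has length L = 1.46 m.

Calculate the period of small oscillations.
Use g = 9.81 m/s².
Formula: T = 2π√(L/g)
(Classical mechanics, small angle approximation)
T = 2π√(L/g) = 2π√(1.46/9.81) = 2.424 s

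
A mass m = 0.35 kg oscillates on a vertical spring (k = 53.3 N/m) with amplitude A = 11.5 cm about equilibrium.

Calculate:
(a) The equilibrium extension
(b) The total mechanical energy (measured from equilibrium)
x_eq = mg/k = 0.35×9.81/53.3 = 0.06442 m = 6.442 cm
E = ½kA² = ½×53.3×(0.115)² = 0.3524 J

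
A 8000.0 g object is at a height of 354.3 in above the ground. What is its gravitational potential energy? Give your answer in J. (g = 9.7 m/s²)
PE = mgh = 8 kg × 9.7 m/s² × 8.999 m = 698.3 J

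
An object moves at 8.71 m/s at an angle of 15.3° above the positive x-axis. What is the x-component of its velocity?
vₓ = v cos(θ) = 8.71 × cos(15.3°) = 8.4 m/s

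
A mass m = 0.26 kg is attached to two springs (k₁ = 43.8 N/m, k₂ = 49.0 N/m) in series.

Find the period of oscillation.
k_eq = k₁k₂/(k₁+k₂) = 23.13 N/m
T = 2π√(m/k_eq) = 2π√(0.26/23.13) = 0.6662 s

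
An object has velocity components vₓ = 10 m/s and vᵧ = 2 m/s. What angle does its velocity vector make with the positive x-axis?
θ = arctan(vᵧ/vₓ) = arctan(2/10) = 11.31°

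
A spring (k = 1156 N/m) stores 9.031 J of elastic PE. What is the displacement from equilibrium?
PE = ½kx² → x = √(2PE/k) = √(2×9.031/1156) = 0.125 m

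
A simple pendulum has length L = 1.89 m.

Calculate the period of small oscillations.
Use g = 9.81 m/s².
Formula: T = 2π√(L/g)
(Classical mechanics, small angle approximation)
T = 2π√(L/g) = 2π√(1.89/9.81) = 2.758 s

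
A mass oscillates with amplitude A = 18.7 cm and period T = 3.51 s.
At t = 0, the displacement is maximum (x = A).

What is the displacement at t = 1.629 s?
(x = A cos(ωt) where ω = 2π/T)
ω = 2π/T = 2π/3.51 = 1.79 rad/s
x = A cos(ωt) = 18.7×cos(1.79×1.629) = -18.23 cm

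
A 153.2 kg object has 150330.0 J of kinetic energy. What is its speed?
KE = ½mv² → v = √(2KE/m) = √(2×150330.0/153.2) = 44.3 m/s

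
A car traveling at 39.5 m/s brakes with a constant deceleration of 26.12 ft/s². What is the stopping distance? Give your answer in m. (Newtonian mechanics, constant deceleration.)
d = v₀² / (2a) (with unit conversion) = 97.99 m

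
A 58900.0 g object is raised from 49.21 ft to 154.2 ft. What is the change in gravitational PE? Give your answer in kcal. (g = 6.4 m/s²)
ΔPE = mg(h₂ − h₁) = 58.9 kg × 6.4 m/s² × (47 − 15) m = 1.206e+04 J = 2.883 kcal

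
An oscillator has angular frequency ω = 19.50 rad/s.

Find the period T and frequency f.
T = 2π/ω = 2π/19.5 = 0.3222 s; f = ω/2π = 3.104 Hz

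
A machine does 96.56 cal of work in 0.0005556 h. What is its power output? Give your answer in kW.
P = W/t = 404 J / 2 s = 202 W = 0.202 kW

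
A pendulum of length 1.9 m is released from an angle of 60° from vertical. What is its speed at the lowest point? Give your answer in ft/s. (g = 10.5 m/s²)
h = L(1 − cosθ) = 1.9×(1 − cos60°) = 0.95 m
v = √(2gh) = √(2×10.5×0.95) = 4.467 m/s = 14.65 ft/s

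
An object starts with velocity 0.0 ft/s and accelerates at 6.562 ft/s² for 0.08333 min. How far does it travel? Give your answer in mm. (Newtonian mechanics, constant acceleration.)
d = v₀t + ½at² (with unit conversion) = 25000.0 mm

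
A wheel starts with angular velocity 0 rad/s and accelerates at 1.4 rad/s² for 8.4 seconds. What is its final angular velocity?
ω = ω₀ + αt = 0 + 1.4 × 8.4 = 11.76 rad/s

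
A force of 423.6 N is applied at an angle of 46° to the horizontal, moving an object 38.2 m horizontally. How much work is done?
W = Fd cosθ = 423.6×38.2×cos(46°) = 11241.0 J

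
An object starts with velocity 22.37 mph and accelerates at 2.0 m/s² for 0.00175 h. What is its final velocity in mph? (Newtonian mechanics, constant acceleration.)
v = v₀ + at (with unit conversion) = 50.56 mph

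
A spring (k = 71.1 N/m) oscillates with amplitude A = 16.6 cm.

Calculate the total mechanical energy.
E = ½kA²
E = ½kA² = ½×71.1×(0.166)² = 0.9796 J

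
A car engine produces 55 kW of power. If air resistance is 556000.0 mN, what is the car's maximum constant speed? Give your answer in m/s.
P = Fv → v = P/F = 55000 W / 556 N = 98.92 m/s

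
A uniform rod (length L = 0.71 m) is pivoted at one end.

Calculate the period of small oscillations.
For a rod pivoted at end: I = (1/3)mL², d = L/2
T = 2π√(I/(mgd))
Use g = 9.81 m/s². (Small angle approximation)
I/m = (1/3)L² = 0.168 m²; d = L/2 = 0.355 m
T = 2π√(I/(mgd)) = 2π√(0.168/(9.81×0.355)) = 1.38 s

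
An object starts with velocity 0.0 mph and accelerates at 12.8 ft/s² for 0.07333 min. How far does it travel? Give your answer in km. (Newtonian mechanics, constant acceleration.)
d = v₀t + ½at² (with unit conversion) = 0.03776 km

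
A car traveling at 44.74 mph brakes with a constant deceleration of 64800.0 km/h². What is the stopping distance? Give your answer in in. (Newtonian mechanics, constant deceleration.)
d = v₀² / (2a) (with unit conversion) = 1575.0 in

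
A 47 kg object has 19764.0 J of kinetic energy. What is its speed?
KE = ½mv² → v = √(2KE/m) = √(2×19764.0/47) = 29.0 m/s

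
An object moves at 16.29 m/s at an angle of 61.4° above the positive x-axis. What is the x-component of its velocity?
vₓ = v cos(θ) = 16.29 × cos(61.4°) = 7.8 m/s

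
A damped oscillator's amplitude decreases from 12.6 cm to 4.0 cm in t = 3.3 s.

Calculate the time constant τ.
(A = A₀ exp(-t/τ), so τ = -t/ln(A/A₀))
A/A₀ = 4.0/12.6 = 0.3175; ln(A/A₀) = -1.147
τ = −t/ln(A/A₀) = −3.3/-1.147 = 2.876 s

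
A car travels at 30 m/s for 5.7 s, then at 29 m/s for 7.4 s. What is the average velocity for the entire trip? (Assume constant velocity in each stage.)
d₁ = v₁t₁ = 30 × 5.7 = 171 m
d₂ = v₂t₂ = 29 × 7.4 = 214.6 m
d_total = 385.6 m, t_total = 13.1 s
v_avg = d_total/t_total = 385.6/13.1 = 29.44 m/s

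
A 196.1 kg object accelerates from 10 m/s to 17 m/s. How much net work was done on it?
W_net = ΔKE = ½m(v₂² − v₁²) = ½×196.1×(17² − 10²) = 18531.45 J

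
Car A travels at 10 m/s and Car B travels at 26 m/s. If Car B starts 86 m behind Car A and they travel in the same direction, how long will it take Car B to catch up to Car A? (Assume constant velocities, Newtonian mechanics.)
Relative speed: v_rel = 26 - 10 = 16 m/s
Time to catch: t = d₀/v_rel = 86/16 = 5.38 s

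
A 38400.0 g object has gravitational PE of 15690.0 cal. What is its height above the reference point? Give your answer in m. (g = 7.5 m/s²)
PE = mgh → h = PE/(mg) = 6.565e+04 J / (38.4 kg × 7.5 m/s²) = 227.9 m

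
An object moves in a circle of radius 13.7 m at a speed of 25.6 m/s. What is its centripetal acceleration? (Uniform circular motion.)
a_c = v²/r = 25.6²/13.7 = 655.36/13.7 = 47.84 m/s²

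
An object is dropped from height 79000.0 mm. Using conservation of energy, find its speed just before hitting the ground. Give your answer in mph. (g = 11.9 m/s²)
mgh = ½mv² → v = √(2gh) = √(2×11.9×79) = 43.36 m/s = 97.0 mph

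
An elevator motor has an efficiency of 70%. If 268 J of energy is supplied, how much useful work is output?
W_out = η × W_in = 0.7 × 268 = 187.6 J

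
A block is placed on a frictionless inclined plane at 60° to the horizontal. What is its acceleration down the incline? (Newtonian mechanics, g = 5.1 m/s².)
a = g sin(θ) = 5.1 × sin(60°) = 5.1 × 0.866 = 4.42 m/s²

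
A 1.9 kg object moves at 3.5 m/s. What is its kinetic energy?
KE = ½mv² = ½×1.9×3.5² = 11.6375 J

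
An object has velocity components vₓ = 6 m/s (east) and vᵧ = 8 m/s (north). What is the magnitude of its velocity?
|v| = √(vₓ² + vᵧ²) = √(6² + 8²) = √(100) = 10.0 m/s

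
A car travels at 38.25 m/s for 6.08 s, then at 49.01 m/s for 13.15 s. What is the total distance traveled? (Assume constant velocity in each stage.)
d₁ = v₁t₁ = 38.25 × 6.08 = 232.56 m
d₂ = v₂t₂ = 49.01 × 13.15 = 644.481 m
d_total = 232.56 + 644.481 = 877.04 m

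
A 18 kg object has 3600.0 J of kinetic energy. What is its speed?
KE = ½mv² → v = √(2KE/m) = √(2×3600.0/18) = 20.0 m/s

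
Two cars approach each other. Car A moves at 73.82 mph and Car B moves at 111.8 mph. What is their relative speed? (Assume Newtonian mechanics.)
v_rel = v_A + v_B = 73.82 + 111.8 = 185.6 mph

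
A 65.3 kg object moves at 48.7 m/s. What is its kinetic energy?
KE = ½mv² = ½×65.3×48.7² = 77435.68 J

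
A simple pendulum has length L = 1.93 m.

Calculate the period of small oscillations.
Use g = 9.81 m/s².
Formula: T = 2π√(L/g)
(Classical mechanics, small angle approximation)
T = 2π√(L/g) = 2π√(1.93/9.81) = 2.787 s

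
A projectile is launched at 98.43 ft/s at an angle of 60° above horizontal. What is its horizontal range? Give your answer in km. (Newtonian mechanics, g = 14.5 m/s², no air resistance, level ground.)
R = v₀² sin(2θ) / g (with unit conversion) = 0.05376 km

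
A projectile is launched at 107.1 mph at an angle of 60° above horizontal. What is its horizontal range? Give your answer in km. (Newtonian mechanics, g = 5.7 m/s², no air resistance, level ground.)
R = v₀² sin(2θ) / g (with unit conversion) = 0.3483 km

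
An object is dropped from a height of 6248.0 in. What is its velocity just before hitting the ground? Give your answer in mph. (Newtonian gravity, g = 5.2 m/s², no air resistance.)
v = √(2gh) (with unit conversion) = 90.88 mph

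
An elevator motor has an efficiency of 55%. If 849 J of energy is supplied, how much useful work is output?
W_out = η × W_in = 0.55 × 849 = 466.95 J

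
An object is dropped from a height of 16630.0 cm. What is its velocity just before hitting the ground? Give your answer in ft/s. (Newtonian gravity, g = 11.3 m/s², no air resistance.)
v = √(2gh) (with unit conversion) = 201.1 ft/s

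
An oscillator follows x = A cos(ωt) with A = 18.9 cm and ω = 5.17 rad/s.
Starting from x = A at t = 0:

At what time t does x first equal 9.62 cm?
cos(ωt) = x/A = 9.62/18.9 = 0.509
ωt = arccos(0.509) = 1.037 rad
t = 1.037/5.17 = 0.2005 s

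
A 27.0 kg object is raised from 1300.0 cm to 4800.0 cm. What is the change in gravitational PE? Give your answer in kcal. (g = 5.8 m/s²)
ΔPE = mg(h₂ − h₁) = 27 kg × 5.8 m/s² × (48 − 13) m = 5481 J = 1.31 kcal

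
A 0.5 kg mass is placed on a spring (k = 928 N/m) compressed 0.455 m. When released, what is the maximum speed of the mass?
½kx² = ½mv² → v = x√(k/m) = 0.455×√(928/0.5) = 19.6 m/s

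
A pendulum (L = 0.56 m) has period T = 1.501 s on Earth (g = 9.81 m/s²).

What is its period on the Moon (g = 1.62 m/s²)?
T = 2π√(L/g), so T_moon/T_earth = √(g_earth/g_moon)
T_moon = 2π√(0.56/1.62) = 3.694 s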